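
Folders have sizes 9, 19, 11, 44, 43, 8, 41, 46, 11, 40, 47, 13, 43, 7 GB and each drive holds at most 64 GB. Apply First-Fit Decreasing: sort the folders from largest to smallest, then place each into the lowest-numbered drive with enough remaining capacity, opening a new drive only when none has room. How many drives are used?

7 drives

Sorted descending: 47, 46, 44, 43, 43, 41, 40, 19, 13, 11, 11, 9, 8, 7.
drive 1: place 47 GB, 17 GB left
drive 2: place 46 GB, 18 GB left
drive 3: place 44 GB, 20 GB left
drive 4: place 43 GB, 21 GB left
drive 5: place 43 GB, 21 GB left
drive 6: place 41 GB, 23 GB left
drive 7: place 40 GB, 24 GB left
drive 3: place 19 GB, 1 GB left
drive 1: place 13 GB, 4 GB left
drive 2: place 11 GB, 7 GB left
drive 4: place 11 GB, 10 GB left
drive 4: place 9 GB, 1 GB left
drive 5: place 8 GB, 13 GB left
drive 2: place 7 GB, 0 GB left
Final drives: [47,13] [46,11,7] [44,19] [43,11,9] [43,8] [41] [40].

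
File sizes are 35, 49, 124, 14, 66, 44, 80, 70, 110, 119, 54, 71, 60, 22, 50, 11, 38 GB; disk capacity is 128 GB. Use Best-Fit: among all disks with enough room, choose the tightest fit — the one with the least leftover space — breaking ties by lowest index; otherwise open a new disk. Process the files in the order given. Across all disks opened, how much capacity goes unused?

135

35 GB → disk 1 (remaining 93 GB)
49 GB → disk 1 (remaining 44 GB)
124 GB → disk 2 (remaining 4 GB)
14 GB → disk 1 (remaining 30 GB)
66 GB → disk 3 (remaining 62 GB)
44 GB → disk 3 (remaining 18 GB)
80 GB → disk 4 (remaining 48 GB)
70 GB → disk 5 (remaining 58 GB)
110 GB → disk 6 (remaining 18 GB)
119 GB → disk 7 (remaining 9 GB)
54 GB → disk 5 (remaining 4 GB)
71 GB → disk 8 (remaining 57 GB)
60 GB → disk 9 (remaining 68 GB)
22 GB → disk 1 (remaining 8 GB)
50 GB → disk 8 (remaining 7 GB)
11 GB → disk 3 (remaining 7 GB)
38 GB → disk 4 (remaining 10 GB)
9 disks × 128 GB = 1152 GB; used 1017 GB; unused 135 GB.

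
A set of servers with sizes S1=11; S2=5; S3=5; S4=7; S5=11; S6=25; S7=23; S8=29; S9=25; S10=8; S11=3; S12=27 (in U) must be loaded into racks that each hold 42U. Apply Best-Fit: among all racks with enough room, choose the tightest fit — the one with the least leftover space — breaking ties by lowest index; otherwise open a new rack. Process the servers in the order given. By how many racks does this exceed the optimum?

Best-Fit: [11,5,5,7,11,3] [25] [23] [29,8] [25] [27] → 6 racks.
Total size 179U; any packing needs at least ⌈179/42⌉ = 5 racks.
An optimal packing achieves that bound: [29,11] [27,11,3] [25,8,7] [25,5,5] [23] → 5 racks.
Excess: 6 − 5 = 1.

1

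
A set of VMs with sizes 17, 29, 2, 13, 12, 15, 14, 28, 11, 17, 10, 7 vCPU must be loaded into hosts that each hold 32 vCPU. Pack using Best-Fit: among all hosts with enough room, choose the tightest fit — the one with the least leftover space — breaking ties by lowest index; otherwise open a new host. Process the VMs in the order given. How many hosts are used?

17 vCPU → host 1 (remaining 15 vCPU)
29 vCPU → host 2 (remaining 3 vCPU)
2 vCPU → host 2 (remaining 1 vCPU)
13 vCPU → host 1 (remaining 2 vCPU)
12 vCPU → host 3 (remaining 20 vCPU)
15 vCPU → host 3 (remaining 5 vCPU)
14 vCPU → host 4 (remaining 18 vCPU)
28 vCPU → host 5 (remaining 4 vCPU)
11 vCPU → host 4 (remaining 7 vCPU)
17 vCPU → host 6 (remaining 15 vCPU)
10 vCPU → host 6 (remaining 5 vCPU)
7 vCPU → host 4 (remaining 0 vCPU)

6 hosts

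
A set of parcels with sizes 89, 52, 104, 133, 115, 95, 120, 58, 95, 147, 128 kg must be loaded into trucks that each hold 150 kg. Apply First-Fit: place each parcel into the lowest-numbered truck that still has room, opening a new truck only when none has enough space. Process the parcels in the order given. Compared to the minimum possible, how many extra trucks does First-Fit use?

1

First-Fit: [89,52] [104] [133] [115] [95] [120] [58] [95] [147] [128] → 10 trucks.
9 parcels exceed 75 kg (half the capacity), and no two of those can share a truck, so at least 9 trucks are needed.
An optimal packing achieves that bound: [147] [133] [128] [120] [115] [104] [95,52] [95] [89,58] → 9 trucks.
Excess: 10 − 9 = 1.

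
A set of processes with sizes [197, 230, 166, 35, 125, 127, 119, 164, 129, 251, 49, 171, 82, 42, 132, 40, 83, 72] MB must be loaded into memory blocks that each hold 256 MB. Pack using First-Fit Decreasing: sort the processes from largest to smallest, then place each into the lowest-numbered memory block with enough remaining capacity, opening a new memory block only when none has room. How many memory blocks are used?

Sorted descending: 251, 230, 197, 171, 166, 164, 132, 129, 127, 125, 119, 83, 82, 72, 49, 42, 40, 35.
memory block 1: place 251 MB, 5 MB left
memory block 2: place 230 MB, 26 MB left
memory block 3: place 197 MB, 59 MB left
memory block 4: place 171 MB, 85 MB left
memory block 5: place 166 MB, 90 MB left
memory block 6: place 164 MB, 92 MB left
memory block 7: place 132 MB, 124 MB left
memory block 8: place 129 MB, 127 MB left
memory block 8: place 127 MB, 0 MB left
memory block 9: place 125 MB, 131 MB left
memory block 7: place 119 MB, 5 MB left
memory block 4: place 83 MB, 2 MB left
memory block 5: place 82 MB, 8 MB left
memory block 6: place 72 MB, 20 MB left
memory block 3: place 49 MB, 10 MB left
memory block 9: place 42 MB, 89 MB left
memory block 9: place 40 MB, 49 MB left
memory block 9: place 35 MB, 14 MB left
Final memory blocks: [251] [230] [197,49] [171,83] [166,82] [164,72] [132,119] [129,127] [125,42,40,35].

9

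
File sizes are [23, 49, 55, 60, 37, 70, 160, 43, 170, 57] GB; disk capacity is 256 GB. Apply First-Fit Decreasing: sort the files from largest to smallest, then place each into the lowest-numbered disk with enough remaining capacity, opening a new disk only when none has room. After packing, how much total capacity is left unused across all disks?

Sorted descending: 170, 160, 70, 60, 57, 55, 49, 43, 37, 23.
disk 1: place 170 GB, 86 GB left
disk 2: place 160 GB, 96 GB left
disk 1: place 70 GB, 16 GB left
disk 2: place 60 GB, 36 GB left
disk 3: place 57 GB, 199 GB left
disk 3: place 55 GB, 144 GB left
disk 3: place 49 GB, 95 GB left
disk 3: place 43 GB, 52 GB left
disk 3: place 37 GB, 15 GB left
disk 2: place 23 GB, 13 GB left
3 disks × 256 GB = 768 GB; used 724 GB; unused 44 GB.

44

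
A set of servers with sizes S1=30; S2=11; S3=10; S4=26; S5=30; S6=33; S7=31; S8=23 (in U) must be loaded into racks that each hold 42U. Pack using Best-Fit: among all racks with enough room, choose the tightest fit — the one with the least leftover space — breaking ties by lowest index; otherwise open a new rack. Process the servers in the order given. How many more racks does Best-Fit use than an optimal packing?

Best-Fit: [30,11] [10,26] [30] [33] [31] [23] → 6 racks.
6 servers exceed 21U (half the capacity), and no two of those can share a rack, so at least 6 racks are needed.
So 6 is already optimal.

0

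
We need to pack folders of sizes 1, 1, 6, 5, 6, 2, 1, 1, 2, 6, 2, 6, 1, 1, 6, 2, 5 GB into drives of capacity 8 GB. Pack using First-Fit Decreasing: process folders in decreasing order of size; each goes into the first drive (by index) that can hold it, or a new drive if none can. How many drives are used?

7 drives

Sorted descending: 6, 6, 6, 6, 6, 5, 5, 2, 2, 2, 2, 1, 1, 1, 1, 1, 1.
drive 1: place 6 GB, 2 GB left
drive 2: place 6 GB, 2 GB left
drive 3: place 6 GB, 2 GB left
drive 4: place 6 GB, 2 GB left
drive 5: place 6 GB, 2 GB left
drive 6: place 5 GB, 3 GB left
drive 7: place 5 GB, 3 GB left
drive 1: place 2 GB, 0 GB left
drive 2: place 2 GB, 0 GB left
drive 3: place 2 GB, 0 GB left
drive 4: place 2 GB, 0 GB left
drive 5: place 1 GB, 1 GB left
drive 5: place 1 GB, 0 GB left
drive 6: place 1 GB, 2 GB left
drive 6: place 1 GB, 1 GB left
drive 6: place 1 GB, 0 GB left
drive 7: place 1 GB, 2 GB left
Final drives: [6,2] [6,2] [6,2] [6,2] [6,1,1] [5,1,1,1] [5,1].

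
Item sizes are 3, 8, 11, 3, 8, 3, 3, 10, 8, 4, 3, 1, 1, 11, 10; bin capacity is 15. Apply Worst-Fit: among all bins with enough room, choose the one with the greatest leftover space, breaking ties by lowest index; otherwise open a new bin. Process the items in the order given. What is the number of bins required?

7 bins

bin 1: place 3, 12 left
bin 1: place 8, 4 left
bin 2: place 11, 4 left
bin 1: place 3, 1 left
bin 3: place 8, 7 left
bin 3: place 3, 4 left
bin 2: place 3, 1 left
bin 4: place 10, 5 left
bin 5: place 8, 7 left
bin 5: place 4, 3 left
bin 4: place 3, 2 left
bin 3: place 1, 3 left
bin 3: place 1, 2 left
bin 6: place 11, 4 left
bin 7: place 10, 5 left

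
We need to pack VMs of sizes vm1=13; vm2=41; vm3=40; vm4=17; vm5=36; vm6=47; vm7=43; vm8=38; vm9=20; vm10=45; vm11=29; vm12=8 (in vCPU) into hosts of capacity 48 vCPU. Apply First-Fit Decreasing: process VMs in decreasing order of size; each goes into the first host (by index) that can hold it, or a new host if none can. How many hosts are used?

9 hosts

Sorted descending: 47, 45, 43, 41, 40, 38, 36, 29, 20, 17, 13, 8.
47 vCPU → host 1 (remaining 1 vCPU)
45 vCPU → host 2 (remaining 3 vCPU)
43 vCPU → host 3 (remaining 5 vCPU)
41 vCPU → host 4 (remaining 7 vCPU)
40 vCPU → host 5 (remaining 8 vCPU)
38 vCPU → host 6 (remaining 10 vCPU)
36 vCPU → host 7 (remaining 12 vCPU)
29 vCPU → host 8 (remaining 19 vCPU)
20 vCPU → host 9 (remaining 28 vCPU)
17 vCPU → host 8 (remaining 2 vCPU)
13 vCPU → host 9 (remaining 15 vCPU)
8 vCPU → host 5 (remaining 0 vCPU)
Final hosts: [47] [45] [43] [41] [40,8] [38] [36] [29,17] [20,13].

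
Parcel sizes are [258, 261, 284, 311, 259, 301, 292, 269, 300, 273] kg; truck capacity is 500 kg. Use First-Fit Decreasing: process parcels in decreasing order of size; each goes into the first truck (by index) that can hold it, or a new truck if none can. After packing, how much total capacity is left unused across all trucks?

Sorted descending: 311, 301, 300, 292, 284, 273, 269, 261, 259, 258.
truck 1: place 311 kg, 189 kg left
truck 2: place 301 kg, 199 kg left
truck 3: place 300 kg, 200 kg left
truck 4: place 292 kg, 208 kg left
truck 5: place 284 kg, 216 kg left
truck 6: place 273 kg, 227 kg left
truck 7: place 269 kg, 231 kg left
truck 8: place 261 kg, 239 kg left
truck 9: place 259 kg, 241 kg left
truck 10: place 258 kg, 242 kg left
10 trucks × 500 kg = 5000 kg; used 2808 kg; unused 2192 kg.

2192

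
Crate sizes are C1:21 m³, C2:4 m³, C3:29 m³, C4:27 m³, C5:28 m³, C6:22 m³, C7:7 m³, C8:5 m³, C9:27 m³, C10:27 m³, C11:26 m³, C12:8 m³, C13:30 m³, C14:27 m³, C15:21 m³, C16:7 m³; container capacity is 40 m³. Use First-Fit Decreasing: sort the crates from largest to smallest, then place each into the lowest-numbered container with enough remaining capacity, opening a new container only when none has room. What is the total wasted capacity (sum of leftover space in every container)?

Sorted descending: 30, 29, 28, 27, 27, 27, 27, 26, 22, 21, 21, 8, 7, 7, 5, 4.
container 1: place 30 m³, 10 m³ left
container 2: place 29 m³, 11 m³ left
container 3: place 28 m³, 12 m³ left
container 4: place 27 m³, 13 m³ left
container 5: place 27 m³, 13 m³ left
container 6: place 27 m³, 13 m³ left
container 7: place 27 m³, 13 m³ left
container 8: place 26 m³, 14 m³ left
container 9: place 22 m³, 18 m³ left
container 10: place 21 m³, 19 m³ left
container 11: place 21 m³, 19 m³ left
container 1: place 8 m³, 2 m³ left
container 2: place 7 m³, 4 m³ left
container 3: place 7 m³, 5 m³ left
container 3: place 5 m³, 0 m³ left
container 2: place 4 m³, 0 m³ left
11 containers × 40 m³ = 440 m³; used 316 m³; unused 124 m³.

124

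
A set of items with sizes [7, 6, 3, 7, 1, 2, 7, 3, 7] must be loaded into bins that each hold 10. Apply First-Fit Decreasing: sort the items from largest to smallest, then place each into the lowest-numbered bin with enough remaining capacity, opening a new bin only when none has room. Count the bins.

Sorted descending: 7, 7, 7, 7, 6, 3, 3, 2, 1.
7 → bin 1 (remaining 3)
7 → bin 2 (remaining 3)
7 → bin 3 (remaining 3)
7 → bin 4 (remaining 3)
6 → bin 5 (remaining 4)
3 → bin 1 (remaining 0)
3 → bin 2 (remaining 0)
2 → bin 3 (remaining 1)
1 → bin 3 (remaining 0)

5 bins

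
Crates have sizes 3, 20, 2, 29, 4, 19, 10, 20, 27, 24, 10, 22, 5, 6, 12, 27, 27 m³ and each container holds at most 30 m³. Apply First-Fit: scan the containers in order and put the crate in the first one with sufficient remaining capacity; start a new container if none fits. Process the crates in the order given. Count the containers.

3 m³ → container 1 (remaining 27 m³)
20 m³ → container 1 (remaining 7 m³)
2 m³ → container 1 (remaining 5 m³)
29 m³ → container 2 (remaining 1 m³)
4 m³ → container 1 (remaining 1 m³)
19 m³ → container 3 (remaining 11 m³)
10 m³ → container 3 (remaining 1 m³)
20 m³ → container 4 (remaining 10 m³)
27 m³ → container 5 (remaining 3 m³)
24 m³ → container 6 (remaining 6 m³)
10 m³ → container 4 (remaining 0 m³)
22 m³ → container 7 (remaining 8 m³)
5 m³ → container 6 (remaining 1 m³)
6 m³ → container 7 (remaining 2 m³)
12 m³ → container 8 (remaining 18 m³)
27 m³ → container 9 (remaining 3 m³)
27 m³ → container 10 (remaining 3 m³)

10 containers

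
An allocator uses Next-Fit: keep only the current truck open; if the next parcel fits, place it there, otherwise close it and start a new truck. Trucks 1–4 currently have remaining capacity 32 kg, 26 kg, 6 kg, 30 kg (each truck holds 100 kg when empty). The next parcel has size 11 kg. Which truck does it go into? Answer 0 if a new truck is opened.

Next-Fit only looks at truck 4, which has 30 kg free.
11 kg fits there.

4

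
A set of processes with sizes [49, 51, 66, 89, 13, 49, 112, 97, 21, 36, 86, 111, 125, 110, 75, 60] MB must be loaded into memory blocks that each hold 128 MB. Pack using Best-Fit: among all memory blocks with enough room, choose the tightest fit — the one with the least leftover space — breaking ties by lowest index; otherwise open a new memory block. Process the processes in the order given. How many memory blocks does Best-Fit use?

49 MB → memory block 1 (remaining 79 MB)
51 MB → memory block 1 (remaining 28 MB)
66 MB → memory block 2 (remaining 62 MB)
89 MB → memory block 3 (remaining 39 MB)
13 MB → memory block 1 (remaining 15 MB)
49 MB → memory block 2 (remaining 13 MB)
112 MB → memory block 4 (remaining 16 MB)
97 MB → memory block 5 (remaining 31 MB)
21 MB → memory block 5 (remaining 10 MB)
36 MB → memory block 3 (remaining 3 MB)
86 MB → memory block 6 (remaining 42 MB)
111 MB → memory block 7 (remaining 17 MB)
125 MB → memory block 8 (remaining 3 MB)
110 MB → memory block 9 (remaining 18 MB)
75 MB → memory block 10 (remaining 53 MB)
60 MB → memory block 11 (remaining 68 MB)
Final memory blocks: [49,51,13] [66,49] [89,36] [112] [97,21] [86] [111] [125] [110] [75] [60].

11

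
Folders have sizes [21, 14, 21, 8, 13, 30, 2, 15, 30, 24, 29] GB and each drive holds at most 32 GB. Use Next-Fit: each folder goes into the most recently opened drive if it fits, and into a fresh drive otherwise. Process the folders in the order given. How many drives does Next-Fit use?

Put 21 GB in drive 1; 11 GB remain.
Put 14 GB in drive 2; 18 GB remain.
Put 21 GB in drive 3; 11 GB remain.
Put 8 GB in drive 3; 3 GB remain.
Put 13 GB in drive 4; 19 GB remain.
Put 30 GB in drive 5; 2 GB remain.
Put 2 GB in drive 5; 0 GB remain.
Put 15 GB in drive 6; 17 GB remain.
Put 30 GB in drive 7; 2 GB remain.
Put 24 GB in drive 8; 8 GB remain.
Put 29 GB in drive 9; 3 GB remain.

9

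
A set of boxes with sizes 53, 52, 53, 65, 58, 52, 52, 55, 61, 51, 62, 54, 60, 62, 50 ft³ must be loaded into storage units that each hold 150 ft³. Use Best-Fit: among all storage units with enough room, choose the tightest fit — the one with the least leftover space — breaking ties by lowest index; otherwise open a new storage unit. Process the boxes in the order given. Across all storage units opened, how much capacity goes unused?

53 ft³ → storage unit 1 (remaining 97 ft³)
52 ft³ → storage unit 1 (remaining 45 ft³)
53 ft³ → storage unit 2 (remaining 97 ft³)
65 ft³ → storage unit 2 (remaining 32 ft³)
58 ft³ → storage unit 3 (remaining 92 ft³)
52 ft³ → storage unit 3 (remaining 40 ft³)
52 ft³ → storage unit 4 (remaining 98 ft³)
55 ft³ → storage unit 4 (remaining 43 ft³)
61 ft³ → storage unit 5 (remaining 89 ft³)
51 ft³ → storage unit 5 (remaining 38 ft³)
62 ft³ → storage unit 6 (remaining 88 ft³)
54 ft³ → storage unit 6 (remaining 34 ft³)
60 ft³ → storage unit 7 (remaining 90 ft³)
62 ft³ → storage unit 7 (remaining 28 ft³)
50 ft³ → storage unit 8 (remaining 100 ft³)
8 storage units × 150 ft³ = 1200 ft³; used 840 ft³; unused 360 ft³.

360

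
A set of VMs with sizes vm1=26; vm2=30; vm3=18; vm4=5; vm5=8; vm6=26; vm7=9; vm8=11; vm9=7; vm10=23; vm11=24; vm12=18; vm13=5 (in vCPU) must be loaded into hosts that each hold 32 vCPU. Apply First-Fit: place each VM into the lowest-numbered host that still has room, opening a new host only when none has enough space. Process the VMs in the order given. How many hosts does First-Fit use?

vm1 (26 vCPU) → host 1 (remaining 6 vCPU)
vm2 (30 vCPU) → host 2 (remaining 2 vCPU)
vm3 (18 vCPU) → host 3 (remaining 14 vCPU)
vm4 (5 vCPU) → host 1 (remaining 1 vCPU)
vm5 (8 vCPU) → host 3 (remaining 6 vCPU)
vm6 (26 vCPU) → host 4 (remaining 6 vCPU)
vm7 (9 vCPU) → host 5 (remaining 23 vCPU)
vm8 (11 vCPU) → host 5 (remaining 12 vCPU)
vm9 (7 vCPU) → host 5 (remaining 5 vCPU)
vm10 (23 vCPU) → host 6 (remaining 9 vCPU)
vm11 (24 vCPU) → host 7 (remaining 8 vCPU)
vm12 (18 vCPU) → host 8 (remaining 14 vCPU)
vm13 (5 vCPU) → host 3 (remaining 1 vCPU)

8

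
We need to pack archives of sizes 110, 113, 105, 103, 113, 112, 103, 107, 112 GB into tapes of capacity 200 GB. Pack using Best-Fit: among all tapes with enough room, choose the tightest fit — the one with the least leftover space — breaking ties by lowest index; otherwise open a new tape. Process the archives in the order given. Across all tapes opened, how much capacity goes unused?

110 GB → tape 1 (remaining 90 GB)
113 GB → tape 2 (remaining 87 GB)
105 GB → tape 3 (remaining 95 GB)
103 GB → tape 4 (remaining 97 GB)
113 GB → tape 5 (remaining 87 GB)
112 GB → tape 6 (remaining 88 GB)
103 GB → tape 7 (remaining 97 GB)
107 GB → tape 8 (remaining 93 GB)
112 GB → tape 9 (remaining 88 GB)
9 tapes × 200 GB = 1800 GB; used 978 GB; unused 822 GB.

822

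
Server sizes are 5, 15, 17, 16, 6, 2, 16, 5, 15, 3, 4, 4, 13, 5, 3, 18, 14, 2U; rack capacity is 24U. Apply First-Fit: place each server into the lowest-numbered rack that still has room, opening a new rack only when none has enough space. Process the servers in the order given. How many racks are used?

8

5U → rack 1 (remaining 19U)
15U → rack 1 (remaining 4U)
17U → rack 2 (remaining 7U)
16U → rack 3 (remaining 8U)
6U → rack 2 (remaining 1U)
2U → rack 1 (remaining 2U)
16U → rack 4 (remaining 8U)
5U → rack 3 (remaining 3U)
15U → rack 5 (remaining 9U)
3U → rack 3 (remaining 0U)
4U → rack 4 (remaining 4U)
4U → rack 4 (remaining 0U)
13U → rack 6 (remaining 11U)
5U → rack 5 (remaining 4U)
3U → rack 5 (remaining 1U)
18U → rack 7 (remaining 6U)
14U → rack 8 (remaining 10U)
2U → rack 1 (remaining 0U)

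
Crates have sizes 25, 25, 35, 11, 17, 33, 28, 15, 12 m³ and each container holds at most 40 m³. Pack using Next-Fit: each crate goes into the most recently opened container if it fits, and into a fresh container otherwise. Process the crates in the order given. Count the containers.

7

Put 25 m³ in container 1; 15 m³ remain.
Put 25 m³ in container 2; 15 m³ remain.
Put 35 m³ in container 3; 5 m³ remain.
Put 11 m³ in container 4; 29 m³ remain.
Put 17 m³ in container 4; 12 m³ remain.
Put 33 m³ in container 5; 7 m³ remain.
Put 28 m³ in container 6; 12 m³ remain.
Put 15 m³ in container 7; 25 m³ remain.
Put 12 m³ in container 7; 13 m³ remain.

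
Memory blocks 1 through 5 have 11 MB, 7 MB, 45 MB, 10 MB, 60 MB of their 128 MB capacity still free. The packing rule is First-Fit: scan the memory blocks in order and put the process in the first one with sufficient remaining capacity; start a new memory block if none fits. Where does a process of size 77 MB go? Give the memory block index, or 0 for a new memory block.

No memory block has ≥ 77 MB free, so a new memory block is opened.

0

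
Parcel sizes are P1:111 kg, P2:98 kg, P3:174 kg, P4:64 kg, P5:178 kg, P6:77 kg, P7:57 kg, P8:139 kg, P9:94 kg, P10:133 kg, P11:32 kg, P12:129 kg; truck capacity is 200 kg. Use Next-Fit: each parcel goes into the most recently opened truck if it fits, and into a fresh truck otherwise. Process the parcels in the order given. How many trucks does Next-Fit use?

10 trucks

Put P1 (111 kg) in truck 1; 89 kg remain.
Put P2 (98 kg) in truck 2; 102 kg remain.
Put P3 (174 kg) in truck 3; 26 kg remain.
Put P4 (64 kg) in truck 4; 136 kg remain.
Put P5 (178 kg) in truck 5; 22 kg remain.
Put P6 (77 kg) in truck 6; 123 kg remain.
Put P7 (57 kg) in truck 6; 66 kg remain.
Put P8 (139 kg) in truck 7; 61 kg remain.
Put P9 (94 kg) in truck 8; 106 kg remain.
Put P10 (133 kg) in truck 9; 67 kg remain.
Put P11 (32 kg) in truck 9; 35 kg remain.
Put P12 (129 kg) in truck 10; 71 kg remain.
Final trucks: [111] [98] [174] [64] [178] [77,57] [139] [94] [133,32] [129].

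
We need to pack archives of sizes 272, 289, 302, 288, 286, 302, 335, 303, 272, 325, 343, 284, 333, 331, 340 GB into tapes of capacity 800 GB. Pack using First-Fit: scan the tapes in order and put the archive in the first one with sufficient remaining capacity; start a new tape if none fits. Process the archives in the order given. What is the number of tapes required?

tape 1: place 272 GB, 528 GB left
tape 1: place 289 GB, 239 GB left
tape 2: place 302 GB, 498 GB left
tape 2: place 288 GB, 210 GB left
tape 3: place 286 GB, 514 GB left
tape 3: place 302 GB, 212 GB left
tape 4: place 335 GB, 465 GB left
tape 4: place 303 GB, 162 GB left
tape 5: place 272 GB, 528 GB left
tape 5: place 325 GB, 203 GB left
tape 6: place 343 GB, 457 GB left
tape 6: place 284 GB, 173 GB left
tape 7: place 333 GB, 467 GB left
tape 7: place 331 GB, 136 GB left
tape 8: place 340 GB, 460 GB left
Final tapes: [272,289] [302,288] [286,302] [335,303] [272,325] [343,284] [333,331] [340].

8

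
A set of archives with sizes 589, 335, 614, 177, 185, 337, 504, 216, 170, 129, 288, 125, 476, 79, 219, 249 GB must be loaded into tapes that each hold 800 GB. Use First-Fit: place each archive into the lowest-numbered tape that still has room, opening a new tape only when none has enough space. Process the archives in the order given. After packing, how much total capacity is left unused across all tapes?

908

Put 589 GB in tape 1; 211 GB remain.
Put 335 GB in tape 2; 465 GB remain.
Put 614 GB in tape 3; 186 GB remain.
Put 177 GB in tape 1; 34 GB remain.
Put 185 GB in tape 2; 280 GB remain.
Put 337 GB in tape 4; 463 GB remain.
Put 504 GB in tape 5; 296 GB remain.
Put 216 GB in tape 2; 64 GB remain.
Put 170 GB in tape 3; 16 GB remain.
Put 129 GB in tape 4; 334 GB remain.
Put 288 GB in tape 4; 46 GB remain.
Put 125 GB in tape 5; 171 GB remain.
Put 476 GB in tape 6; 324 GB remain.
Put 79 GB in tape 5; 92 GB remain.
Put 219 GB in tape 6; 105 GB remain.
Put 249 GB in tape 7; 551 GB remain.
7 tapes × 800 GB = 5600 GB; used 4692 GB; unused 908 GB.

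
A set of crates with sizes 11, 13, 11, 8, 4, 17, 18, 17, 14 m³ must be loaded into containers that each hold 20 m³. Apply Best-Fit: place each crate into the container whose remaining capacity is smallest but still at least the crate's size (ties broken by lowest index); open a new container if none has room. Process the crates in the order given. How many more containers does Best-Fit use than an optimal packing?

0

Best-Fit: [11,8] [13,4] [11] [17] [18] [17] [14] → 7 containers.
7 crates exceed 10 m³ (half the capacity), and no two of those can share a container, so at least 7 containers are needed.
So 7 is already optimal.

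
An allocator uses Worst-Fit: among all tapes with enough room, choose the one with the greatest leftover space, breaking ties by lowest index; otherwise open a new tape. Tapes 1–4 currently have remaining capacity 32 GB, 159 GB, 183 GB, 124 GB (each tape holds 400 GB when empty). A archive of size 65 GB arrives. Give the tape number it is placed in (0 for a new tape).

Tapes with room: tape 2 (159 GB), tape 3 (183 GB), tape 4 (124 GB).
Most room is tape 3 with 183 GB free.

3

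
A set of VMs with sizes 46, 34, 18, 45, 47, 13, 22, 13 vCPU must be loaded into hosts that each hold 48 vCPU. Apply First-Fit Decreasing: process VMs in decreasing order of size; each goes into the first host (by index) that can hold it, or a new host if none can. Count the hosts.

6 hosts

Sorted descending: 47, 46, 45, 34, 22, 18, 13, 13.
47 vCPU → host 1 (remaining 1 vCPU)
46 vCPU → host 2 (remaining 2 vCPU)
45 vCPU → host 3 (remaining 3 vCPU)
34 vCPU → host 4 (remaining 14 vCPU)
22 vCPU → host 5 (remaining 26 vCPU)
18 vCPU → host 5 (remaining 8 vCPU)
13 vCPU → host 4 (remaining 1 vCPU)
13 vCPU → host 6 (remaining 35 vCPU)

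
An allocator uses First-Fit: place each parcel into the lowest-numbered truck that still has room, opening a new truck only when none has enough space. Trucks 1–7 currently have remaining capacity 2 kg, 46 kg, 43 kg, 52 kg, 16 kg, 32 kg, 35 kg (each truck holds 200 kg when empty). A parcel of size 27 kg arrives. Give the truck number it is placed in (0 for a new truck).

Trucks with room: truck 2 (46 kg), truck 3 (43 kg), truck 4 (52 kg), truck 6 (32 kg), truck 7 (35 kg).
The first with room is truck 2.

2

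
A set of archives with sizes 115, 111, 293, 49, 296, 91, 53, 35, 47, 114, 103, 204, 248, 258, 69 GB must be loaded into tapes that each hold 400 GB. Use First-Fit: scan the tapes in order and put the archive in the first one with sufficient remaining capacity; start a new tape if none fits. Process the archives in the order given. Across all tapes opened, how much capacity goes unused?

714

115 GB → tape 1 (remaining 285 GB)
111 GB → tape 1 (remaining 174 GB)
293 GB → tape 2 (remaining 107 GB)
49 GB → tape 1 (remaining 125 GB)
296 GB → tape 3 (remaining 104 GB)
91 GB → tape 1 (remaining 34 GB)
53 GB → tape 2 (remaining 54 GB)
35 GB → tape 2 (remaining 19 GB)
47 GB → tape 3 (remaining 57 GB)
114 GB → tape 4 (remaining 286 GB)
103 GB → tape 4 (remaining 183 GB)
204 GB → tape 5 (remaining 196 GB)
248 GB → tape 6 (remaining 152 GB)
258 GB → tape 7 (remaining 142 GB)
69 GB → tape 4 (remaining 114 GB)
7 tapes × 400 GB = 2800 GB; used 2086 GB; unused 714 GB.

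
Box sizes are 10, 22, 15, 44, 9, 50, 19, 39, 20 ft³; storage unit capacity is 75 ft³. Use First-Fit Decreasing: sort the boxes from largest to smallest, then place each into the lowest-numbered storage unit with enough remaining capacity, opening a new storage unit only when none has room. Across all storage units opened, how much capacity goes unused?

72

Sorted descending: 50, 44, 39, 22, 20, 19, 15, 10, 9.
storage unit 1: place 50 ft³, 25 ft³ left
storage unit 2: place 44 ft³, 31 ft³ left
storage unit 3: place 39 ft³, 36 ft³ left
storage unit 1: place 22 ft³, 3 ft³ left
storage unit 2: place 20 ft³, 11 ft³ left
storage unit 3: place 19 ft³, 17 ft³ left
storage unit 3: place 15 ft³, 2 ft³ left
storage unit 2: place 10 ft³, 1 ft³ left
storage unit 4: place 9 ft³, 66 ft³ left
4 storage units × 75 ft³ = 300 ft³; used 228 ft³; unused 72 ft³.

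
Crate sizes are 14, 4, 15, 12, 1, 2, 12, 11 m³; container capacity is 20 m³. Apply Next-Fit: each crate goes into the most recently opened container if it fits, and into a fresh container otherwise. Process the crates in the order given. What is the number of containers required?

container 1: place 14 m³, 6 m³ left
container 1: place 4 m³, 2 m³ left
container 2: place 15 m³, 5 m³ left
container 3: place 12 m³, 8 m³ left
container 3: place 1 m³, 7 m³ left
container 3: place 2 m³, 5 m³ left
container 4: place 12 m³, 8 m³ left
container 5: place 11 m³, 9 m³ left
Final containers: [14,4] [15] [12,1,2] [12] [11].

5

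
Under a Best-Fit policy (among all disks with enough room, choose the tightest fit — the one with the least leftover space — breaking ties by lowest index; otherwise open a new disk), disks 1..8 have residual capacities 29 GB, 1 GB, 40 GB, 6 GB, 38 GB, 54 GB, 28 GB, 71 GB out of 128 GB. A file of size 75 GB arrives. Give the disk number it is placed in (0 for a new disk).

No disk has ≥ 75 GB free, so a new disk is opened.

0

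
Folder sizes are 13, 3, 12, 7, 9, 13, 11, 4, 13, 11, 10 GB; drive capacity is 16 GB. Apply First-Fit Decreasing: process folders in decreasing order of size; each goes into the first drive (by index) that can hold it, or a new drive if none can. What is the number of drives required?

8

Sorted descending: 13, 13, 13, 12, 11, 11, 10, 9, 7, 4, 3.
drive 1: place 13 GB, 3 GB left
drive 2: place 13 GB, 3 GB left
drive 3: place 13 GB, 3 GB left
drive 4: place 12 GB, 4 GB left
drive 5: place 11 GB, 5 GB left
drive 6: place 11 GB, 5 GB left
drive 7: place 10 GB, 6 GB left
drive 8: place 9 GB, 7 GB left
drive 8: place 7 GB, 0 GB left
drive 4: place 4 GB, 0 GB left
drive 1: place 3 GB, 0 GB left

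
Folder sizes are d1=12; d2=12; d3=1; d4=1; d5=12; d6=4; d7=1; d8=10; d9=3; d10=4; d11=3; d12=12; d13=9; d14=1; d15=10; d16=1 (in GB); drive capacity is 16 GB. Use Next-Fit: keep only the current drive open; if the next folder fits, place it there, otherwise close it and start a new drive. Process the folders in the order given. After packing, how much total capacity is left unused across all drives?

32

Put d1 (12 GB) in drive 1; 4 GB remain.
Put d2 (12 GB) in drive 2; 4 GB remain.
Put d3 (1 GB) in drive 2; 3 GB remain.
Put d4 (1 GB) in drive 2; 2 GB remain.
Put d5 (12 GB) in drive 3; 4 GB remain.
Put d6 (4 GB) in drive 3; 0 GB remain.
Put d7 (1 GB) in drive 4; 15 GB remain.
Put d8 (10 GB) in drive 4; 5 GB remain.
Put d9 (3 GB) in drive 4; 2 GB remain.
Put d10 (4 GB) in drive 5; 12 GB remain.
Put d11 (3 GB) in drive 5; 9 GB remain.
Put d12 (12 GB) in drive 6; 4 GB remain.
Put d13 (9 GB) in drive 7; 7 GB remain.
Put d14 (1 GB) in drive 7; 6 GB remain.
Put d15 (10 GB) in drive 8; 6 GB remain.
Put d16 (1 GB) in drive 8; 5 GB remain.
8 drives × 16 GB = 128 GB; used 96 GB; unused 32 GB.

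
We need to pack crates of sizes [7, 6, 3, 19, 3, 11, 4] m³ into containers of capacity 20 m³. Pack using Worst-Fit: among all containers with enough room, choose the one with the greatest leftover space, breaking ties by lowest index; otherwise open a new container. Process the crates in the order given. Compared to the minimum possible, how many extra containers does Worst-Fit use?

Worst-Fit: [7,6,3,3] [19] [11,4] → 3 containers.
Total size 53 m³; any packing needs at least ⌈53/20⌉ = 3 containers.
So 3 is already optimal.

0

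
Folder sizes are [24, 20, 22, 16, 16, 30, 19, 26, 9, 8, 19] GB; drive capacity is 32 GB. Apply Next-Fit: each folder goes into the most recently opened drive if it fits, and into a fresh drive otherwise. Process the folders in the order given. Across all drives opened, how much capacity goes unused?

Put 24 GB in drive 1; 8 GB remain.
Put 20 GB in drive 2; 12 GB remain.
Put 22 GB in drive 3; 10 GB remain.
Put 16 GB in drive 4; 16 GB remain.
Put 16 GB in drive 4; 0 GB remain.
Put 30 GB in drive 5; 2 GB remain.
Put 19 GB in drive 6; 13 GB remain.
Put 26 GB in drive 7; 6 GB remain.
Put 9 GB in drive 8; 23 GB remain.
Put 8 GB in drive 8; 15 GB remain.
Put 19 GB in drive 9; 13 GB remain.
9 drives × 32 GB = 288 GB; used 209 GB; unused 79 GB.

79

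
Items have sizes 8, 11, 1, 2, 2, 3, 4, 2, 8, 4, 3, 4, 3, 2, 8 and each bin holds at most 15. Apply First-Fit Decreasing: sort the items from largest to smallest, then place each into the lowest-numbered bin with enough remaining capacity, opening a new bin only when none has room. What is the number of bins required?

5 bins

Sorted descending: 11, 8, 8, 8, 4, 4, 4, 3, 3, 3, 2, 2, 2, 2, 1.
bin 1: place 11, 4 left
bin 2: place 8, 7 left
bin 3: place 8, 7 left
bin 4: place 8, 7 left
bin 1: place 4, 0 left
bin 2: place 4, 3 left
bin 3: place 4, 3 left
bin 2: place 3, 0 left
bin 3: place 3, 0 left
bin 4: place 3, 4 left
bin 4: place 2, 2 left
bin 4: place 2, 0 left
bin 5: place 2, 13 left
bin 5: place 2, 11 left
bin 5: place 1, 10 left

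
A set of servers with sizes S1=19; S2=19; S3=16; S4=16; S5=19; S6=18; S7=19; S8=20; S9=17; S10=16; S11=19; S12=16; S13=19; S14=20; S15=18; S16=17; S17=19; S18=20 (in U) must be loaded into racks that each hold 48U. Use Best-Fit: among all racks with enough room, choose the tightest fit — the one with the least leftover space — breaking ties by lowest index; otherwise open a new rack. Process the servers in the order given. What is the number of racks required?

S1 (19U) → rack 1 (remaining 29U)
S2 (19U) → rack 1 (remaining 10U)
S3 (16U) → rack 2 (remaining 32U)
S4 (16U) → rack 2 (remaining 16U)
S5 (19U) → rack 3 (remaining 29U)
S6 (18U) → rack 3 (remaining 11U)
S7 (19U) → rack 4 (remaining 29U)
S8 (20U) → rack 4 (remaining 9U)
S9 (17U) → rack 5 (remaining 31U)
S10 (16U) → rack 2 (remaining 0U)
S11 (19U) → rack 5 (remaining 12U)
S12 (16U) → rack 6 (remaining 32U)
S13 (19U) → rack 6 (remaining 13U)
S14 (20U) → rack 7 (remaining 28U)
S15 (18U) → rack 7 (remaining 10U)
S16 (17U) → rack 8 (remaining 31U)
S17 (19U) → rack 8 (remaining 12U)
S18 (20U) → rack 9 (remaining 28U)

9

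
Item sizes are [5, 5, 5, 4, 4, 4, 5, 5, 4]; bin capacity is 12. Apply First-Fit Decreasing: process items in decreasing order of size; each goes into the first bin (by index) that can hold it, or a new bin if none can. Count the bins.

4 bins

Sorted descending: 5, 5, 5, 5, 5, 4, 4, 4, 4.
Put 5 in bin 1; 7 remain.
Put 5 in bin 1; 2 remain.
Put 5 in bin 2; 7 remain.
Put 5 in bin 2; 2 remain.
Put 5 in bin 3; 7 remain.
Put 4 in bin 3; 3 remain.
Put 4 in bin 4; 8 remain.
Put 4 in bin 4; 4 remain.
Put 4 in bin 4; 0 remain.
Final bins: [5,5] [5,5] [5,4] [4,4,4].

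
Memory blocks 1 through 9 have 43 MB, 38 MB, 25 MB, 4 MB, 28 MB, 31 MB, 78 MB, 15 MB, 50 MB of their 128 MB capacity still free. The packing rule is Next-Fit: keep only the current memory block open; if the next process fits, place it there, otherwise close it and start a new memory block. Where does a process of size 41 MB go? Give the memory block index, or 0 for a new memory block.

9

Next-Fit only looks at memory block 9, which has 50 MB free.
41 MB fits there.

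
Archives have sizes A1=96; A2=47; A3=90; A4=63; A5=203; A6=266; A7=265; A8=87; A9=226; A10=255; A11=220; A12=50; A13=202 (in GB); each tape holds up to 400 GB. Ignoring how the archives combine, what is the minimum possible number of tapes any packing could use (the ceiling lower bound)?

Total size = 96 + 47 + 90 + 63 + 203 + 266 + 265 + 87 + 226 + 255 + 220 + 50 + 202 = 2070 GB.
⌈2070 / 400⌉ = 6.

6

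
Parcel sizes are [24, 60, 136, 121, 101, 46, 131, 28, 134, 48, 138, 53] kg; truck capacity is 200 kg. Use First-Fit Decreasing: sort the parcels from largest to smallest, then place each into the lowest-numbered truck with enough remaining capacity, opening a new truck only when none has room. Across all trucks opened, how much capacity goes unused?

180

Sorted descending: 138, 136, 134, 131, 121, 101, 60, 53, 48, 46, 28, 24.
138 kg → truck 1 (remaining 62 kg)
136 kg → truck 2 (remaining 64 kg)
134 kg → truck 3 (remaining 66 kg)
131 kg → truck 4 (remaining 69 kg)
121 kg → truck 5 (remaining 79 kg)
101 kg → truck 6 (remaining 99 kg)
60 kg → truck 1 (remaining 2 kg)
53 kg → truck 2 (remaining 11 kg)
48 kg → truck 3 (remaining 18 kg)
46 kg → truck 4 (remaining 23 kg)
28 kg → truck 5 (remaining 51 kg)
24 kg → truck 5 (remaining 27 kg)
6 trucks × 200 kg = 1200 kg; used 1020 kg; unused 180 kg.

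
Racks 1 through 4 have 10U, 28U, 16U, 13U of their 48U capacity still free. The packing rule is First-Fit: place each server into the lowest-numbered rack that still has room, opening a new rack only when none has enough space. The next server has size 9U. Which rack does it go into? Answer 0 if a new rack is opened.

1

Racks with room: rack 1 (10U), rack 2 (28U), rack 3 (16U), rack 4 (13U).
The first with room is rack 1.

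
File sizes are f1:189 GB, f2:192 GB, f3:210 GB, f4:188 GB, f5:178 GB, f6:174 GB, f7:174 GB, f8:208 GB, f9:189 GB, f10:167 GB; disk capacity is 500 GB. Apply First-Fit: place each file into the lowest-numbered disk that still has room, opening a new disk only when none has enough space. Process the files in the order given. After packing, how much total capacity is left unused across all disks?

disk 1: place f1 (189 GB), 311 GB left
disk 1: place f2 (192 GB), 119 GB left
disk 2: place f3 (210 GB), 290 GB left
disk 2: place f4 (188 GB), 102 GB left
disk 3: place f5 (178 GB), 322 GB left
disk 3: place f6 (174 GB), 148 GB left
disk 4: place f7 (174 GB), 326 GB left
disk 4: place f8 (208 GB), 118 GB left
disk 5: place f9 (189 GB), 311 GB left
disk 5: place f10 (167 GB), 144 GB left
5 disks × 500 GB = 2500 GB; used 1869 GB; unused 631 GB.

631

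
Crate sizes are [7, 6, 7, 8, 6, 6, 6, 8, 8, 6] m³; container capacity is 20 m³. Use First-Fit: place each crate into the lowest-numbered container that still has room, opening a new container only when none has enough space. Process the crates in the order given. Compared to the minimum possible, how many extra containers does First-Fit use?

First-Fit: [7,6,7] [8,6,6] [6,8,6] [8] → 4 containers.
Total size 68 m³; any packing needs at least ⌈68/20⌉ = 4 containers.
So 4 is already optimal.

0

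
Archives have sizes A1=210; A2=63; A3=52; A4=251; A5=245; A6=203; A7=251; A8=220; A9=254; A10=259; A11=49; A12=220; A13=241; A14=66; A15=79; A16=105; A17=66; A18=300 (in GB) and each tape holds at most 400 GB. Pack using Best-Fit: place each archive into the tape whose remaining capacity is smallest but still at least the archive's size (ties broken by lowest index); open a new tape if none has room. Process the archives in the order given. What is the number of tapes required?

tape 1: place A1 (210 GB), 190 GB left
tape 1: place A2 (63 GB), 127 GB left
tape 1: place A3 (52 GB), 75 GB left
tape 2: place A4 (251 GB), 149 GB left
tape 3: place A5 (245 GB), 155 GB left
tape 4: place A6 (203 GB), 197 GB left
tape 5: place A7 (251 GB), 149 GB left
tape 6: place A8 (220 GB), 180 GB left
tape 7: place A9 (254 GB), 146 GB left
tape 8: place A10 (259 GB), 141 GB left
tape 1: place A11 (49 GB), 26 GB left
tape 9: place A12 (220 GB), 180 GB left
tape 10: place A13 (241 GB), 159 GB left
tape 8: place A14 (66 GB), 75 GB left
tape 7: place A15 (79 GB), 67 GB left
tape 2: place A16 (105 GB), 44 GB left
tape 7: place A17 (66 GB), 1 GB left
tape 11: place A18 (300 GB), 100 GB left
Final tapes: [210,63,52,49] [251,105] [245] [203] [251] [220] [254,79,66] [259,66] [220] [241] [300].

11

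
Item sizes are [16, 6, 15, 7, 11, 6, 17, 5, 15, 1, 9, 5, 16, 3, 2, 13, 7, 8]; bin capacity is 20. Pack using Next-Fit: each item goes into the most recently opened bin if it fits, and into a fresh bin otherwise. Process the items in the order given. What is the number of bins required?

Put 16 in bin 1; 4 remain.
Put 6 in bin 2; 14 remain.
Put 15 in bin 3; 5 remain.
Put 7 in bin 4; 13 remain.
Put 11 in bin 4; 2 remain.
Put 6 in bin 5; 14 remain.
Put 17 in bin 6; 3 remain.
Put 5 in bin 7; 15 remain.
Put 15 in bin 7; 0 remain.
Put 1 in bin 8; 19 remain.
Put 9 in bin 8; 10 remain.
Put 5 in bin 8; 5 remain.
Put 16 in bin 9; 4 remain.
Put 3 in bin 9; 1 remain.
Put 2 in bin 10; 18 remain.
Put 13 in bin 10; 5 remain.
Put 7 in bin 11; 13 remain.
Put 8 in bin 11; 5 remain.
Final bins: [16] [6] [15] [7,11] [6] [17] [5,15] [1,9,5] [16,3] [2,13] [7,8].

11 bins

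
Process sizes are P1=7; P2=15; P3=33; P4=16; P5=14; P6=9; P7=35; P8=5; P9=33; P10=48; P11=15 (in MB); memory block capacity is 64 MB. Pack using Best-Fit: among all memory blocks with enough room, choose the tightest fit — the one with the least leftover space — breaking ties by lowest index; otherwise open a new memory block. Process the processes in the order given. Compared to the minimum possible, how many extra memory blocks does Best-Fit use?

0

Best-Fit: [7,15,33,9] [16,14,33] [35,5] [48,15] → 4 memory blocks.
Total size 230 MB; any packing needs at least ⌈230/64⌉ = 4 memory blocks.
So 4 is already optimal.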